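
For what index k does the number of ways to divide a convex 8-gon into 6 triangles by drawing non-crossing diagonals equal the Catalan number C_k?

6

The number of triangulations of an 8-gon is the Catalan number C_6 (index = sides − 2).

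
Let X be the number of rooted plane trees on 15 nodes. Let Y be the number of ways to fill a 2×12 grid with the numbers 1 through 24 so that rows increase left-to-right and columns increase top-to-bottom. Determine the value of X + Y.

2882452

Rooted ordered (plane) trees on m nodes have m−1 edges and are counted by C_{m−1}; m = 15 gives C_14. So X = C_14 = 2674440.
Standard Young tableaux of shape 2×n are counted by C_n; here n = 12. So Y = C_12 = 208012.
X + Y = 2674440 + 208012 = 2882452.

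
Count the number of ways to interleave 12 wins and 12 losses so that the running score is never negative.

Ballot sequences with n votes each where one side never trails are Dyck words, counted by C_n; here n = 12.
C_12 = C(24,12)/13 = 2704156/13 = 208012.

208012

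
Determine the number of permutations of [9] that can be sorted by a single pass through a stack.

Stack-sortable permutations are exactly the 231-avoiding ones, counted by C_n; here n = 9.
C_9 = C(18,9)/10 = 48620/10 = 4862.

4862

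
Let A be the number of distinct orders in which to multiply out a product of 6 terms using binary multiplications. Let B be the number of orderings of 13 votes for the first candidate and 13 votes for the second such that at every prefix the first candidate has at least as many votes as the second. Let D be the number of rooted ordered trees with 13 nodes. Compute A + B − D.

Parenthesizations of m factors correspond to full binary trees with m leaves, counted by C_{m−1}; m = 6 gives C_5. So A = C_5 = 42.
Reading a vote for the leader as '(' and for the other as ')' turns such a sequence into a balanced string of 13 pairs, so the count is C_13. So B = C_13 = 742900.
A rooted plane tree on 13 nodes has 12 edges, and such trees are counted by C_12. So D = C_12 = 208012.
A + B − D = 42 + 742900 − 208012 = 534930.

534930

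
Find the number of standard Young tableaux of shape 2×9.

Standard Young tableaux of shape 2×n are counted by C_n; here n = 9.
C_9 = 4862.

4862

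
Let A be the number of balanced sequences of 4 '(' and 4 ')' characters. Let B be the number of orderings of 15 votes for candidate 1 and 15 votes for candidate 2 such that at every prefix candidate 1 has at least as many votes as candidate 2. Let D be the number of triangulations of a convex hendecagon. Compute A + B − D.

With 4 pairs the number of balanced bracket strings is the Catalan number C_4. So A = C_4 = 14.
Reading a vote for the leader as '(' and for the other as ')' turns such a sequence into a balanced string of 15 pairs, so the count is C_15. So B = C_15 = 9694845.
Triangulations of a convex m-gon are counted by C_{m−2}; with m = 11 this is C_9. So D = C_9 = 4862.
A + B − D = 14 + 9694845 − 4862 = 9689997.

9689997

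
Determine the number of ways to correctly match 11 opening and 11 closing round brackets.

A balanced arrangement of 11 bracket pairs is a Dyck word of semilength 11, so the count is C_11.
C_11 = 58786.

58786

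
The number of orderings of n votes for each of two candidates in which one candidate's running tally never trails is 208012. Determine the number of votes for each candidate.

12

Such ballot sequences with n votes each are counted by C_n, and C_12 = 208012.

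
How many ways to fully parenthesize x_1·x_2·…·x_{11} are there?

Ways to associate a product of 11 factors correspond to binary trees on 11 leaves, so the count is C_10.
C_10 = C(20,10)/11 = 184756/11 = 16796.

16796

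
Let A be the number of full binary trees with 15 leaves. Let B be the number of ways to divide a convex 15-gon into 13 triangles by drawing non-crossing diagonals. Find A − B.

1931540

Full binary trees with 15 leaves have 15−1 = 14 internal nodes, so there are C_14 of them. So A = C_14 = 2674440.
The number of triangulations of a 15-gon is the Catalan number C_13 (index = sides − 2). So B = C_13 = 742900.
A − B = 2674440 − 742900 = 1931540.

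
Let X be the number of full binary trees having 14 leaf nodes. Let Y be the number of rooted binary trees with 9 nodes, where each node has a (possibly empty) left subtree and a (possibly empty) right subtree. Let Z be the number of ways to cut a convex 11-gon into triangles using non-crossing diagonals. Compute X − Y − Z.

733176

Full binary trees with 14 leaves have 14−1 = 13 internal nodes, so there are C_13 of them. So X = C_13 = 742900.
Binary trees (left/right distinguished) on n nodes are counted by C_n; here n = 9. So Y = C_9 = 4862.
Triangulations of a convex m-gon are counted by C_{m−2}; with m = 11 this is C_9. So Z = C_9 = 4862.
X − Y − Z = 742900 − 4862 − 4862 = 733176.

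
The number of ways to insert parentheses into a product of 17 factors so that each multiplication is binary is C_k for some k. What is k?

16

Bracketing 17 factors into binary products is counted by C_{17−1} = C_16.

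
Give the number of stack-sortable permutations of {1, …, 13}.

742900

By Knuth's characterisation, the stack-sortable permutations of length 13 are the 231-avoiders, numbering C_13.
C_13 = 742900.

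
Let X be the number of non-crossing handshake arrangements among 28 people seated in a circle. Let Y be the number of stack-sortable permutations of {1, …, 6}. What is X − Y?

2674308

With 28 = 2·14 people, non-crossing handshake pairings are non-crossing perfect matchings on a circle, counted by C_14. So X = C_14 = 2674440.
Stack-sortable permutations are exactly the 231-avoiding ones, counted by C_n; here n = 6. So Y = C_6 = 132.
X − Y = 2674440 − 132 = 2674308.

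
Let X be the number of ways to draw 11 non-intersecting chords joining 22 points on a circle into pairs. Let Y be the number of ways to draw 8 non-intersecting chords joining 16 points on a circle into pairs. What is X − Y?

Non-crossing perfect matchings of 2n points on a circle are counted by C_n; with 22 points, n = 11. So X = C_11 = 58786.
Non-crossing perfect matchings of 2n points on a circle are counted by C_n; with 16 points, n = 8. So Y = C_8 = 1430.
X − Y = 58786 − 1430 = 57356.

57356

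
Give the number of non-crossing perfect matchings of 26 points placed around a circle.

742900

Non-crossing perfect matchings of 2n points on a circle are counted by C_n; with 26 points, n = 13.
C_13 = C(26,13)/14 = 10400600/14 = 742900.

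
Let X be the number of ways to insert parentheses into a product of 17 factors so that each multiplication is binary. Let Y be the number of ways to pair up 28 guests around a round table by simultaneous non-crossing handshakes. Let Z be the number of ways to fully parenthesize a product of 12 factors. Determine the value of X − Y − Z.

32624444

Ways to associate a product of 17 factors correspond to binary trees on 17 leaves, so the count is C_16. So X = C_16 = 35357670.
Non-crossing handshake pairings of 2n people are counted by C_n; 28 people gives n = 14. So Y = C_14 = 2674440.
Bracketing 12 factors into binary products is counted by C_{12−1} = C_11. So Z = C_11 = 58786.
X − Y − Z = 35357670 − 2674440 − 58786 = 32624444.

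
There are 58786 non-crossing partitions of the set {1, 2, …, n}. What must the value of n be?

Non-crossing partitions of [n] are counted by C_n, and C_11 = 58786.

11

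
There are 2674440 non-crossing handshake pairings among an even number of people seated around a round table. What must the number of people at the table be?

28

Non-crossing handshake pairings of 2n people are counted by C_n, and C_14 = 2674440.
So n = 14, and there are 2n = 28 people.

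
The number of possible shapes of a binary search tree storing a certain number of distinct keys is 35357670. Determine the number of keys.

Binary search tree shapes on n keys are counted by C_n; 35357670 = C_16.

16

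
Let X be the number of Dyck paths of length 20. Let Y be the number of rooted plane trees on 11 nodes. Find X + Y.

Paths of 10 up- and 10 down-steps that never dip below the axis are Dyck paths; their count is C_10. So X = C_10 = 16796.
A rooted plane tree on 11 nodes has 10 edges, and such trees are counted by C_10. So Y = C_10 = 16796.
X + Y = 16796 + 16796 = 33592.

33592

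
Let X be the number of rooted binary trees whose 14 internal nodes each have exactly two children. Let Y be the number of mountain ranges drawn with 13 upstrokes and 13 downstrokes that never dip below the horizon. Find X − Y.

1931540

The number of full binary trees on 14 internal nodes is the Catalan number C_14. So X = C_14 = 2674440.
Dyck paths of semilength n (length 2n) are counted by C_n; here n = 13. So Y = C_13 = 742900.
X − Y = 2674440 − 742900 = 1931540.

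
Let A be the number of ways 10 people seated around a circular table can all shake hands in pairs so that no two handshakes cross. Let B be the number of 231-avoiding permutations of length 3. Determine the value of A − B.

37

Non-crossing handshake pairings of 2n people are counted by C_n; 10 people gives n = 5. So A = C_5 = 42.
For any fixed pattern of length 3, the pattern-avoiding permutations of [3] number C_3. So B = C_3 = 5.
A − B = 42 − 5 = 37.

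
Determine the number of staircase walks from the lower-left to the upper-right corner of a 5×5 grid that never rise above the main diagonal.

42

Monotone paths in an n×n grid that stay weakly below the diagonal are counted by C_n; here n = 5.
C_5 = C(10,5)/6 = 252/6 = 42.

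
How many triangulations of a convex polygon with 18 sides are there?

A convex 18-gon is triangulated into 16 triangles, and the number of such triangulations is the Catalan number C_{18−2} = C_16.
C_16 = C(32,16)/17 = 601080390/17 = 35357670.

35357670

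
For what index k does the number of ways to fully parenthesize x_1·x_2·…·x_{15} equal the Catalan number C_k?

14

Parenthesizations of m factors correspond to full binary trees with m leaves, counted by C_{m−1}; m = 15 gives C_14.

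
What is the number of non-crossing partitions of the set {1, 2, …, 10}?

16796

The non-crossing partitions of [10] form a lattice of size C_10.
C_10 = 16796.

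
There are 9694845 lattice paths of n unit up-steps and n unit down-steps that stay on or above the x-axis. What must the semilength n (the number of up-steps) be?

15

Dyck paths of semilength n are counted by C_n; 9694845 = C_15.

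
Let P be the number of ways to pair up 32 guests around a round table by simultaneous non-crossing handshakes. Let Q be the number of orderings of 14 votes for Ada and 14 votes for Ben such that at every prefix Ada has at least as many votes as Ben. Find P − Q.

32683230

Non-crossing handshake pairings of 2n people are counted by C_n; 32 people gives n = 16. So P = C_16 = 35357670.
Ballot sequences with n votes each where one side never trails are Dyck words, counted by C_n; here n = 14. So Q = C_14 = 2674440.
P − Q = 35357670 − 2674440 = 32683230.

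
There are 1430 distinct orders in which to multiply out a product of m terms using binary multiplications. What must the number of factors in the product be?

Parenthesizations of m factors are counted by C_{m−1}, and C_8 = 1430.
So the index is 8, and the number of factors is 8 + 1 = 9.

9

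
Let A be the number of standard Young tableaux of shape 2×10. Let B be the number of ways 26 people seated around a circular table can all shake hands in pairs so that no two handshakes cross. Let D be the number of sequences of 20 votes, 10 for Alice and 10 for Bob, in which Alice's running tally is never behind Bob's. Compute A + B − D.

Standard Young tableaux of shape 2×n are counted by C_n; here n = 10. So A = C_10 = 16796.
With 26 = 2·13 people, non-crossing handshake pairings are non-crossing perfect matchings on a circle, counted by C_13. So B = C_13 = 742900.
Ballot sequences with n votes each where one side never trails are Dyck words, counted by C_n; here n = 10. So D = C_10 = 16796.
A + B − D = 16796 + 742900 − 16796 = 742900.

742900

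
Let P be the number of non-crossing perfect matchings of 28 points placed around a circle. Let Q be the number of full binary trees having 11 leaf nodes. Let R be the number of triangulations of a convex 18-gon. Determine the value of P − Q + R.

38015314

Pairing 28 circle points by 14 non-crossing chords gives C_14 matchings. So P = C_14 = 2674440.
A full binary tree with L leaves has L−1 internal nodes and is counted by C_{L−1}; L = 11 gives C_10. So Q = C_10 = 16796.
Triangulations of a convex m-gon are counted by C_{m−2}; with m = 18 this is C_16. So R = C_16 = 35357670.
P − Q + R = 2674440 − 16796 + 35357670 = 38015314.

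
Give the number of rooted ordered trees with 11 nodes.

16796

A rooted plane tree on 11 nodes has 10 edges, and such trees are counted by C_10.
C_10 = C(20,10)/11 = 184756/11 = 16796.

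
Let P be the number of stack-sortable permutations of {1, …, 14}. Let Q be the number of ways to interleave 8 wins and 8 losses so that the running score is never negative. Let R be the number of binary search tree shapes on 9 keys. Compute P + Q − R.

Stack-sortable permutations are exactly the 231-avoiding ones, counted by C_n; here n = 14. So P = C_14 = 2674440.
Ballot sequences with n votes each where one side never trails are Dyck words, counted by C_n; here n = 8. So Q = C_8 = 1430.
Binary trees (left/right distinguished) on n nodes are counted by C_n; here n = 9. So R = C_9 = 4862.
P + Q − R = 2674440 + 1430 − 4862 = 2671008.

2671008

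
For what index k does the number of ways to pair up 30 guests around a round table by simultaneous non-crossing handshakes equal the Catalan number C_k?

Non-crossing handshake pairings of 2n people are counted by C_n; 30 people gives n = 15.

15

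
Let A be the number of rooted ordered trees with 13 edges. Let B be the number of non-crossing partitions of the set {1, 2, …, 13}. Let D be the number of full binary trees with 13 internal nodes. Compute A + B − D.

Rooted ordered trees with n edges are counted by C_n; here n = 13. So A = C_13 = 742900.
The non-crossing partitions of [13] form a lattice of size C_13. So B = C_13 = 742900.
Full binary trees with n internal nodes are counted by C_n; here n = 13. So D = C_13 = 742900.
A + B − D = 742900 + 742900 − 742900 = 742900.

742900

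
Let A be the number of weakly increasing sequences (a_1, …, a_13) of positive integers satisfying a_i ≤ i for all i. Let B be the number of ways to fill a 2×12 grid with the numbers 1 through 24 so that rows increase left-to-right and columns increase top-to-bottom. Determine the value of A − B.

Weakly increasing sequences with a_i ≤ i biject with Dyck paths of semilength 13, so there are C_13. So A = C_13 = 742900.
By the hook-length formula (or a Dyck-path bijection), SYT of shape 2×12 number C_12. So B = C_12 = 208012.
A − B = 742900 − 208012 = 534888.

534888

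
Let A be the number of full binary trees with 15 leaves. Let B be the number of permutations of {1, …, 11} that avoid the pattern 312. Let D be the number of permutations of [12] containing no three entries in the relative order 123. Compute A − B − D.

A full binary tree with L leaves has L−1 internal nodes and is counted by C_{L−1}; L = 15 gives C_14. So A = C_14 = 2674440.
Permutations of [n] avoiding any single length-3 pattern are counted by C_n; here n = 11. So B = C_11 = 58786.
Permutations of [n] avoiding any single length-3 pattern are counted by C_n; here n = 12. So D = C_12 = 208012.
A − B − D = 2674440 − 58786 − 208012 = 2407642.

2407642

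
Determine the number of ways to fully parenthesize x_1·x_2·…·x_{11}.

Ways to associate a product of 11 factors correspond to binary trees on 11 leaves, so the count is C_10.
C_10 = C(20,10)/11 = 184756/11 = 16796.

16796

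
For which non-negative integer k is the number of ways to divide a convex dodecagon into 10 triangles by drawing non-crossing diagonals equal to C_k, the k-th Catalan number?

10

A convex 12-gon is triangulated into 10 triangles, and the number of such triangulations is the Catalan number C_{12−2} = C_10.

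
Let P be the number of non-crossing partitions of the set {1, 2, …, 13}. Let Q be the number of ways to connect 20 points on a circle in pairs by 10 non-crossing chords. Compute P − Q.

726104

The non-crossing partitions of [13] form a lattice of size C_13. So P = C_13 = 742900.
Pairing 20 circle points by 10 non-crossing chords gives C_10 matchings. So Q = C_10 = 16796.
P − Q = 742900 − 16796 = 726104.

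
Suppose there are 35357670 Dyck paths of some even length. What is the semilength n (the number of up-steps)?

16

Dyck paths of semilength n are counted by C_n. The Catalan number equal to 35357670 is C_16.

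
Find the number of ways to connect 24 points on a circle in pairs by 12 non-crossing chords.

Pairing 24 circle points by 12 non-crossing chords gives C_12 matchings.
C_12 = 208012.

208012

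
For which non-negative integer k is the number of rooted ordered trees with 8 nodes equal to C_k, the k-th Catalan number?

A rooted plane tree on 8 nodes has 7 edges, and such trees are counted by C_7.

7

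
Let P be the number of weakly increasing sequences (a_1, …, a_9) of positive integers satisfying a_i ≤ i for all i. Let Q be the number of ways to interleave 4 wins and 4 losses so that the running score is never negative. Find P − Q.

4848

Weakly increasing sequences with a_i ≤ i biject with Dyck paths of semilength 9, so there are C_9. So P = C_9 = 4862.
Reading a vote for the leader as '(' and for the other as ')' turns such a sequence into a balanced string of 4 pairs, so the count is C_4. So Q = C_4 = 14.
P − Q = 4862 − 14 = 4848.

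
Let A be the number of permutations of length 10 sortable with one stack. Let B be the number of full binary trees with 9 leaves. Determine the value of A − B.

Stack-sortable permutations are exactly the 231-avoiding ones, counted by C_n; here n = 10. So A = C_10 = 16796.
A full binary tree with L leaves has L−1 internal nodes and is counted by C_{L−1}; L = 9 gives C_8. So B = C_8 = 1430.
A − B = 16796 − 1430 = 15366.

15366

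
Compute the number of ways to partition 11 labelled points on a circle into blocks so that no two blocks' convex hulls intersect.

58786

The non-crossing partitions of [11] form a lattice of size C_11.
C_11 = C(22,11)/12 = 705432/12 = 58786.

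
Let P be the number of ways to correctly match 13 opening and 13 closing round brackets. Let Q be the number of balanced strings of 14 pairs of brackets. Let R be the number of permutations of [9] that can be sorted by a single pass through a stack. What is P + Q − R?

Balanced strings of n pairs of brackets are counted by C_n; here n = 13. So P = C_13 = 742900.
With 14 pairs the number of balanced bracket strings is the Catalan number C_14. So Q = C_14 = 2674440.
By Knuth's characterisation, the stack-sortable permutations of length 9 are the 231-avoiders, numbering C_9. So R = C_9 = 4862.
P + Q − R = 742900 + 2674440 − 4862 = 3412478.

3412478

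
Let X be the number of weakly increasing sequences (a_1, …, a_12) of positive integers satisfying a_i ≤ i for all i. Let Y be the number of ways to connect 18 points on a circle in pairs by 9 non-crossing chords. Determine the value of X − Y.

203150

Weakly increasing sequences with a_i ≤ i biject with Dyck paths of semilength 12, so there are C_12. So X = C_12 = 208012.
Pairing 18 circle points by 9 non-crossing chords gives C_9 matchings. So Y = C_9 = 4862.
X − Y = 208012 − 4862 = 203150.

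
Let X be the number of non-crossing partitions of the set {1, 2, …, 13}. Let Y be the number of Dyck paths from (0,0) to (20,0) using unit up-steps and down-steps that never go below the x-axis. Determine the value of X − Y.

726104

Non-crossing partitions of an n-element set are counted by C_n; here n = 13. So X = C_13 = 742900.
Dyck paths of semilength n (length 2n) are counted by C_n; here n = 10. So Y = C_10 = 16796.
X − Y = 742900 − 16796 = 726104.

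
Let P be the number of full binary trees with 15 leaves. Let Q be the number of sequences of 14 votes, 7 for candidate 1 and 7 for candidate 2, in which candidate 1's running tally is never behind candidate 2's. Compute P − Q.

2674011

Full binary trees with 15 leaves have 15−1 = 14 internal nodes, so there are C_14 of them. So P = C_14 = 2674440.
Ballot sequences with n votes each where one side never trails are Dyck words, counted by C_n; here n = 7. So Q = C_7 = 429.
P − Q = 2674440 − 429 = 2674011.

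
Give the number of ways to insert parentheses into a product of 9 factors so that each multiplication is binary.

1430

Parenthesizations of m factors correspond to full binary trees with m leaves, counted by C_{m−1}; m = 9 gives C_8.
C_8 = 1430.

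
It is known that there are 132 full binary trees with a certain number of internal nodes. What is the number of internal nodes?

Full binary trees with n internal nodes are counted by C_n; 132 = C_6.

6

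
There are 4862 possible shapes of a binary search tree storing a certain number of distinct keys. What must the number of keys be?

Binary search tree shapes on n keys are counted by C_n. Since C_9 = 4862, the index is 9.

9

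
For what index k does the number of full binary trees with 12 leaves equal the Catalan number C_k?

11

A full binary tree with L leaves has L−1 internal nodes and is counted by C_{L−1}; L = 12 gives C_11.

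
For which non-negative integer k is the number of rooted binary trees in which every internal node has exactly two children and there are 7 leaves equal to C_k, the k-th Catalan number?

Full binary trees with 7 leaves have 7−1 = 6 internal nodes, so there are C_6 of them.

6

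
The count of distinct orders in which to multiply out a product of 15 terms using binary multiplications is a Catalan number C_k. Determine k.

Parenthesizations of m factors correspond to full binary trees with m leaves, counted by C_{m−1}; m = 15 gives C_14.

14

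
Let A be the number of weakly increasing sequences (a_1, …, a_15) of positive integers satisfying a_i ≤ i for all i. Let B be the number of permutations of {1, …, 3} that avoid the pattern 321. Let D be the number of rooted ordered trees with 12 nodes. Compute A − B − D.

9636054

Such sub-staircase sequences of length n are counted by C_n; here n = 15. So A = C_15 = 9694845.
For any fixed pattern of length 3, the pattern-avoiding permutations of [3] number C_3. So B = C_3 = 5.
Rooted ordered (plane) trees on m nodes have m−1 edges and are counted by C_{m−1}; m = 12 gives C_11. So D = C_11 = 58786.
A − B − D = 9694845 − 5 − 58786 = 9636054.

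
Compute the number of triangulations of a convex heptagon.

A convex 7-gon is triangulated into 5 triangles, and the number of such triangulations is the Catalan number C_{7−2} = C_5.
C_5 = C(10,5)/6 = 252/6 = 42.

42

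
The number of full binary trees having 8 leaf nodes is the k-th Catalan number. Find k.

7

A full binary tree with L leaves has L−1 internal nodes and is counted by C_{L−1}; L = 8 gives C_7.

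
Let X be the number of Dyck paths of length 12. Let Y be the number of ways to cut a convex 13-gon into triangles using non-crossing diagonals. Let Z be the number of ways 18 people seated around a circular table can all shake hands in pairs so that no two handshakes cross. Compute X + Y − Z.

54056

Dyck paths of semilength n (length 2n) are counted by C_n; here n = 6. So X = C_6 = 132.
Triangulations of a convex m-gon are counted by C_{m−2}; with m = 13 this is C_11. So Y = C_11 = 58786.
Non-crossing handshake pairings of 2n people are counted by C_n; 18 people gives n = 9. So Z = C_9 = 4862.
X + Y − Z = 132 + 58786 − 4862 = 54056.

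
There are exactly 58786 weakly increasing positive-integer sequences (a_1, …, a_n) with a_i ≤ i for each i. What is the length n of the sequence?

11

Such sub-staircase sequences of length n are counted by C_n; 58786 = C_11.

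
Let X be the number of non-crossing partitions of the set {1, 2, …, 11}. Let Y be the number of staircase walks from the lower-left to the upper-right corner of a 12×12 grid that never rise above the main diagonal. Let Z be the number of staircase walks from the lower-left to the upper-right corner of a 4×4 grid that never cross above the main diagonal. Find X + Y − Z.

266784

The non-crossing partitions of [11] form a lattice of size C_11. So X = C_11 = 58786.
Sub-diagonal monotone paths from (0,0) to (12,12) biject with Dyck paths of semilength 12, giving C_12. So Y = C_12 = 208012.
Monotone paths in an n×n grid that stay weakly below the diagonal are counted by C_n; here n = 4. So Z = C_4 = 14.
X + Y − Z = 58786 + 208012 − 14 = 266784.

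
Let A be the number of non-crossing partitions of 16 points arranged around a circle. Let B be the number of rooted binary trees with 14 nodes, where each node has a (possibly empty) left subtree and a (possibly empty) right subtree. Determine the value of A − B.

32683230

Non-crossing partitions of an n-element set are counted by C_n; here n = 16. So A = C_16 = 35357670.
Binary trees (left/right distinguished) on n nodes are counted by C_n; here n = 14. So B = C_14 = 2674440.
A − B = 35357670 − 2674440 = 32683230.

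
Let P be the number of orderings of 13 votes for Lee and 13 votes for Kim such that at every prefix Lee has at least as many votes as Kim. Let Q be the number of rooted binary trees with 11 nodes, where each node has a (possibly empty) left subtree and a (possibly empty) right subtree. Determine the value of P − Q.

684114

Reading a vote for the leader as '(' and for the other as ')' turns such a sequence into a balanced string of 13 pairs, so the count is C_13. So P = C_13 = 742900.
Rooted binary trees with 11 nodes (each child slot possibly empty) number C_11. So Q = C_11 = 58786.
P − Q = 742900 − 58786 = 684114.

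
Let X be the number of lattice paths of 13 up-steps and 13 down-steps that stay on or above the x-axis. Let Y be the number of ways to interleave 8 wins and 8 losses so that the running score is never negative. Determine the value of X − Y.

Dyck paths of semilength n (length 2n) are counted by C_n; here n = 13. So X = C_13 = 742900.
Reading a vote for the leader as '(' and for the other as ')' turns such a sequence into a balanced string of 8 pairs, so the count is C_8. So Y = C_8 = 1430.
X − Y = 742900 − 1430 = 741470.

741470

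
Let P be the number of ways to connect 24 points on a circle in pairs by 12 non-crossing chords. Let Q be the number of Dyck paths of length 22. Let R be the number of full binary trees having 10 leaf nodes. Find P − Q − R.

144364

Non-crossing perfect matchings of 2n points on a circle are counted by C_n; with 24 points, n = 12. So P = C_12 = 208012.
Paths of 11 up- and 11 down-steps that never dip below the axis are Dyck paths; their count is C_11. So Q = C_11 = 58786.
A full binary tree with L leaves has L−1 internal nodes and is counted by C_{L−1}; L = 10 gives C_9. So R = C_9 = 4862.
P − Q − R = 208012 − 58786 − 4862 = 144364.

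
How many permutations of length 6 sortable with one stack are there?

132

Stack-sortable permutations are exactly the 231-avoiding ones, counted by C_n; here n = 6.
C_6 = C_5 · 2(2·5+1)/(5+2) = 42 · 22/7 = 132.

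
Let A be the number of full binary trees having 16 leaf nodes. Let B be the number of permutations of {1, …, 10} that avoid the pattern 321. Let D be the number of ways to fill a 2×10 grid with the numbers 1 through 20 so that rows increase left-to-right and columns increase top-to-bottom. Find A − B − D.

9661253

A full binary tree with L leaves has L−1 internal nodes and is counted by C_{L−1}; L = 16 gives C_15. So A = C_15 = 9694845.
Permutations of [n] avoiding any single length-3 pattern are counted by C_n; here n = 10. So B = C_10 = 16796.
By the hook-length formula (or a Dyck-path bijection), SYT of shape 2×10 number C_10. So D = C_10 = 16796.
A − B − D = 9694845 − 16796 − 16796 = 9661253.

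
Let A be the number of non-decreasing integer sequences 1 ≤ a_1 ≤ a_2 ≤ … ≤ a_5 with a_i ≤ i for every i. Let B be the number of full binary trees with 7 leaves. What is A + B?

Weakly increasing sequences with a_i ≤ i biject with Dyck paths of semilength 5, so there are C_5. So A = C_5 = 42.
A full binary tree with L leaves has L−1 internal nodes and is counted by C_{L−1}; L = 7 gives C_6. So B = C_6 = 132.
A + B = 42 + 132 = 174.

174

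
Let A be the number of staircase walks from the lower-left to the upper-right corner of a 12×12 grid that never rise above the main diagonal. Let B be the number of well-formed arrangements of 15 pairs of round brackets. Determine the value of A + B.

9902857

Sub-diagonal monotone paths from (0,0) to (12,12) biject with Dyck paths of semilength 12, giving C_12. So A = C_12 = 208012.
Balanced strings of n pairs of brackets are counted by C_n; here n = 15. So B = C_15 = 9694845.
A + B = 208012 + 9694845 = 9902857.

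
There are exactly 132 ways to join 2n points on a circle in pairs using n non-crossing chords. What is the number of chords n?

Non-crossing pairings of 2n points on a circle are counted by C_n, and C_6 = 132.

6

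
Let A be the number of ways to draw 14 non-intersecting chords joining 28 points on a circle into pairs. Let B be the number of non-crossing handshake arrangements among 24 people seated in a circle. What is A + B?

Pairing 28 circle points by 14 non-crossing chords gives C_14 matchings. So A = C_14 = 2674440.
With 24 = 2·12 people, non-crossing handshake pairings are non-crossing perfect matchings on a circle, counted by C_12. So B = C_12 = 208012.
A + B = 2674440 + 208012 = 2882452.

2882452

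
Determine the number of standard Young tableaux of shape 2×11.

By the hook-length formula (or a Dyck-path bijection), SYT of shape 2×11 number C_11.
C_11 = C_10 · 2(2·10+1)/(10+2) = 16796 · 42/12 = 58786.

58786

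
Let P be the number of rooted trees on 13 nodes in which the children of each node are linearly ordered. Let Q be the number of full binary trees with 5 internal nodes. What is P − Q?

207970

A rooted plane tree on 13 nodes has 12 edges, and such trees are counted by C_12. So P = C_12 = 208012.
Full binary trees with n internal nodes are counted by C_n; here n = 5. So Q = C_5 = 42.
P − Q = 208012 − 42 = 207970.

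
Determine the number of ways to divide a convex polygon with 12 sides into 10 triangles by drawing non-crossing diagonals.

A convex 12-gon is triangulated into 10 triangles, and the number of such triangulations is the Catalan number C_{12−2} = C_10.
C_10 = 16796.

16796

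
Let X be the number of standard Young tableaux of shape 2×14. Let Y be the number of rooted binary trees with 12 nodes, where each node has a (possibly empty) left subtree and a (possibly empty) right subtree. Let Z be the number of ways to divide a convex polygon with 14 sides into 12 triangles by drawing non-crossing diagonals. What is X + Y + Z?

3090464

By the hook-length formula (or a Dyck-path bijection), SYT of shape 2×14 number C_14. So X = C_14 = 2674440.
Rooted binary trees with 12 nodes (each child slot possibly empty) number C_12. So Y = C_12 = 208012.
Triangulations of a convex m-gon are counted by C_{m−2}; with m = 14 this is C_12. So Z = C_12 = 208012.
X + Y + Z = 2674440 + 208012 + 208012 = 3090464.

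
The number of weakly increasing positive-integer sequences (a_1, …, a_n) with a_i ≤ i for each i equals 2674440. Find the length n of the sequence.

Such sub-staircase sequences of length n are counted by C_n, and C_14 = 2674440.

14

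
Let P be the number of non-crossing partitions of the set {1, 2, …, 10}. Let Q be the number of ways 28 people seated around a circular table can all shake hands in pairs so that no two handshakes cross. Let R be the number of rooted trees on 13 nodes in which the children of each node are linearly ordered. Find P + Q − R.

2483224

Non-crossing partitions of an n-element set are counted by C_n; here n = 10. So P = C_10 = 16796.
With 28 = 2·14 people, non-crossing handshake pairings are non-crossing perfect matchings on a circle, counted by C_14. So Q = C_14 = 2674440.
A rooted plane tree on 13 nodes has 12 edges, and such trees are counted by C_12. So R = C_12 = 208012.
P + Q − R = 16796 + 2674440 − 208012 = 2483224.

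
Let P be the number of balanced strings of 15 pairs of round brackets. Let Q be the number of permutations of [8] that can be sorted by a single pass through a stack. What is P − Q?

9693415

Balanced strings of n pairs of brackets are counted by C_n; here n = 15. So P = C_15 = 9694845.
By Knuth's characterisation, the stack-sortable permutations of length 8 are the 231-avoiders, numbering C_8. So Q = C_8 = 1430.
P − Q = 9694845 − 1430 = 9693415.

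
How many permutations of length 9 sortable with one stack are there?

4862

Stack-sortable permutations are exactly the 231-avoiding ones, counted by C_n; here n = 9.
C_9 = 4862.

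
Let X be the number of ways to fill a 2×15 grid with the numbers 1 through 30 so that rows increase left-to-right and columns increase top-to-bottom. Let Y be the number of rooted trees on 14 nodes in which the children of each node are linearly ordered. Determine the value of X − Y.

By the hook-length formula (or a Dyck-path bijection), SYT of shape 2×15 number C_15. So X = C_15 = 9694845.
Rooted ordered (plane) trees on m nodes have m−1 edges and are counted by C_{m−1}; m = 14 gives C_13. So Y = C_13 = 742900.
X − Y = 9694845 − 742900 = 8951945.

8951945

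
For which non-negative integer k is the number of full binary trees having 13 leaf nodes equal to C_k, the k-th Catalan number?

12

Full binary trees with 13 leaves have 13−1 = 12 internal nodes, so there are C_12 of them.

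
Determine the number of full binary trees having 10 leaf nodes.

4862

Full binary trees with 10 leaves have 10−1 = 9 internal nodes, so there are C_9 of them.
C_9 = 4862.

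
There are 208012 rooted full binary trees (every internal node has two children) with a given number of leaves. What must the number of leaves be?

13

Full binary trees with L leaves are counted by C_{L−1}; 208012 = C_12.
So the index is 12, and the number of leaves is 12 + 1 = 13.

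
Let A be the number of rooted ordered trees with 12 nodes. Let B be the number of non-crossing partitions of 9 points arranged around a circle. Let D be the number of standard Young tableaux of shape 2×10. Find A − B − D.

37128

Rooted ordered (plane) trees on m nodes have m−1 edges and are counted by C_{m−1}; m = 12 gives C_11. So A = C_11 = 58786.
Non-crossing partitions of an n-element set are counted by C_n; here n = 9. So B = C_9 = 4862.
Standard Young tableaux of shape 2×n are counted by C_n; here n = 10. So D = C_10 = 16796.
A − B − D = 58786 − 4862 − 16796 = 37128.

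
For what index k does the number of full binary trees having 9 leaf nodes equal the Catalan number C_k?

A full binary tree with L leaves has L−1 internal nodes and is counted by C_{L−1}; L = 9 gives C_8.

8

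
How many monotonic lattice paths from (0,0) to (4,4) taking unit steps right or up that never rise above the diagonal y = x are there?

14

Monotone paths in an n×n grid that stay weakly below the diagonal are counted by C_n; here n = 4.
C_4 = 14.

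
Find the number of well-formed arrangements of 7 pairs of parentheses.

429

A balanced arrangement of 7 bracket pairs is a Dyck word of semilength 7, so the count is C_7.
C_7 = C_6 · 2(2·6+1)/(6+2) = 132 · 26/8 = 429.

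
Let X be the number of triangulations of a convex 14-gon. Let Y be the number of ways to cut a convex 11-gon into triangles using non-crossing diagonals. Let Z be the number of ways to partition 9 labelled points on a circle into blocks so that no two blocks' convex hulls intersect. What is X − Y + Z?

208012

The number of triangulations of a 14-gon is the Catalan number C_12 (index = sides − 2). So X = C_12 = 208012.
Triangulations of a convex m-gon are counted by C_{m−2}; with m = 11 this is C_9. So Y = C_9 = 4862.
Non-crossing partitions of an n-element set are counted by C_n; here n = 9. So Z = C_9 = 4862.
X − Y + Z = 208012 − 4862 + 4862 = 208012.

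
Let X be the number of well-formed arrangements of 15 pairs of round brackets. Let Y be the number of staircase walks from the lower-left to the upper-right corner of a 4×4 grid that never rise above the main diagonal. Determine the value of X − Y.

Balanced strings of n pairs of brackets are counted by C_n; here n = 15. So X = C_15 = 9694845.
Sub-diagonal monotone paths from (0,0) to (4,4) biject with Dyck paths of semilength 4, giving C_4. So Y = C_4 = 14.
X − Y = 9694845 − 14 = 9694831.

9694831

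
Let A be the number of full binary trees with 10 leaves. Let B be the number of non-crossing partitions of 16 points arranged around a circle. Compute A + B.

35362532

Full binary trees with 10 leaves have 10−1 = 9 internal nodes, so there are C_9 of them. So A = C_9 = 4862.
Non-crossing partitions of an n-element set are counted by C_n; here n = 16. So B = C_16 = 35357670.
A + B = 4862 + 35357670 = 35362532.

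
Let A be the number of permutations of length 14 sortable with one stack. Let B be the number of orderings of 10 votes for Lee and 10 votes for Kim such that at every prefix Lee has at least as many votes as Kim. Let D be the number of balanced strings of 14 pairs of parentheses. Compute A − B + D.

5332084

By Knuth's characterisation, the stack-sortable permutations of length 14 are the 231-avoiders, numbering C_14. So A = C_14 = 2674440.
Ballot sequences with n votes each where one side never trails are Dyck words, counted by C_n; here n = 10. So B = C_10 = 16796.
With 14 pairs the number of balanced bracket strings is the Catalan number C_14. So D = C_14 = 2674440.
A − B + D = 2674440 − 16796 + 2674440 = 5332084.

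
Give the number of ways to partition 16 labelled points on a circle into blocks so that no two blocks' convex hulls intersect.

35357670

Non-crossing partitions of an n-element set are counted by C_n; here n = 16.
C_16 = C_15 · 2(2·15+1)/(15+2) = 9694845 · 62/17 = 35357670.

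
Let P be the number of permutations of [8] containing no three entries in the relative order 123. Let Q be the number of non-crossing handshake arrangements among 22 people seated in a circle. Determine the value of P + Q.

Permutations of [n] avoiding any single length-3 pattern are counted by C_n; here n = 8. So P = C_8 = 1430.
With 22 = 2·11 people, non-crossing handshake pairings are non-crossing perfect matchings on a circle, counted by C_11. So Q = C_11 = 58786.
P + Q = 1430 + 58786 = 60216.

60216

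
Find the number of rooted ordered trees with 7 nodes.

Rooted ordered (plane) trees on m nodes have m−1 edges and are counted by C_{m−1}; m = 7 gives C_6.
C_6 = 132.

132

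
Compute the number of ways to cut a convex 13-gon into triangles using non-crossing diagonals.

58786

A convex 13-gon is triangulated into 11 triangles, and the number of such triangulations is the Catalan number C_{13−2} = C_11.
C_11 = C(22,11)/12 = 705432/12 = 58786.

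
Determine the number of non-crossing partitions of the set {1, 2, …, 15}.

9694845

The non-crossing partitions of [15] form a lattice of size C_15.
C_15 = C(30,15)/16 = 155117520/16 = 9694845.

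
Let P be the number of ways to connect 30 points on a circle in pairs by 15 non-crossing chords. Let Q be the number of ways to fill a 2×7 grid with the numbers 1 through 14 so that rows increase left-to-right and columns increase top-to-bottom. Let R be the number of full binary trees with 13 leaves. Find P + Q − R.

Non-crossing perfect matchings of 2n points on a circle are counted by C_n; with 30 points, n = 15. So P = C_15 = 9694845.
Standard Young tableaux of shape 2×n are counted by C_n; here n = 7. So Q = C_7 = 429.
A full binary tree with L leaves has L−1 internal nodes and is counted by C_{L−1}; L = 13 gives C_12. So R = C_12 = 208012.
P + Q − R = 9694845 + 429 − 208012 = 9487262.

9487262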